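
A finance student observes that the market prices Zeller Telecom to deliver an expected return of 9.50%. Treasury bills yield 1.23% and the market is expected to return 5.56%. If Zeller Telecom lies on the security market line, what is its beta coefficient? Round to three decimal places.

MRP = 5.56% − 1.23% = 4.33%
β = (E(R) − R_f) / MRP = (9.50% − 1.23%) / 4.33% = 8.27% / 4.33% = 1.910

1.910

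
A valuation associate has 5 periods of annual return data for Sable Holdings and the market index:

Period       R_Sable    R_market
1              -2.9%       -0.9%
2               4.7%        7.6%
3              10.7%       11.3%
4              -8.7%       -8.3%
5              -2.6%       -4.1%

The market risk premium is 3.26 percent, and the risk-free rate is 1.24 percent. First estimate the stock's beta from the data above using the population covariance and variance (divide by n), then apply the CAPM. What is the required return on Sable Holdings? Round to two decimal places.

4.19%

Mean R_i = (-2.9 + 4.7 + 10.7 − 8.7 − 2.6) / 5 = 0.2400%
Mean R_m = (-0.9 + 7.6 + 11.3 − 8.3 − 4.1) / 5 = 1.1200%
Σ(R_i − R̄_i)(R_m − R̄_m) = 240.7660  ⇒  Cov = 240.7660 / 5 = 48.1532
Σ(R_m − R̄_m)² = 265.6880  ⇒  Var(R_m) = 265.6880 / 5 = 53.1376
β = Cov / Var(R_m) = 48.1532 / 53.1376 = 0.9062
E(R) = R_f + β × MRP = 1.24% + 0.9062 × 3.26% = 4.19%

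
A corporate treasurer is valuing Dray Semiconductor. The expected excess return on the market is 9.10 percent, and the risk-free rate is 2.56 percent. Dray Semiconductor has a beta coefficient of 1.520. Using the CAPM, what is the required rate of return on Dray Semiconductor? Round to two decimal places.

16.39%

E(R) = R_f + β × MRP = 2.56% + 1.520 × 9.10% = 16.39%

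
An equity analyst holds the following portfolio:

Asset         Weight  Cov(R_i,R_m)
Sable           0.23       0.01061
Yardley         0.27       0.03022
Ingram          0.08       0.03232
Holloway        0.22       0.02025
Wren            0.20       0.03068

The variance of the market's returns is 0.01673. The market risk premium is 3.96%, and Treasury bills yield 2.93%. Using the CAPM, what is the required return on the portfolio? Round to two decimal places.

8.56%

β_Sable = 0.01061 / 0.01673 = 0.6342
β_Yardley = 0.03022 / 0.01673 = 1.8063
β_Ingram = 0.03232 / 0.01673 = 1.9319
β_Holloway = 0.02025 / 0.01673 = 1.2104
β_Wren = 0.03068 / 0.01673 = 1.8338
β_P = Σ w_i β_i = 0.23×0.6342 + 0.27×1.8063 + 0.08×1.9319 + 0.22×1.2104 + 0.20×1.8338 = 1.4212
E(R_P) = R_f + β_P × MRP = 2.93% + 1.4212 × 3.96% = 8.56%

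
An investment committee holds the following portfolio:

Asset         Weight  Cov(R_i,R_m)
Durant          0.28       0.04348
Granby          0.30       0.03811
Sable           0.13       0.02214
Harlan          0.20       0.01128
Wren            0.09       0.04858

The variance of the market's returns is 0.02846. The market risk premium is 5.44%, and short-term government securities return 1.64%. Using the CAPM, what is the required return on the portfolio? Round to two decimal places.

β_Durant = 0.04348 / 0.02846 = 1.5278
β_Granby = 0.03811 / 0.02846 = 1.3391
β_Sable = 0.02214 / 0.02846 = 0.7779
β_Harlan = 0.01128 / 0.02846 = 0.3963
β_Wren = 0.04858 / 0.02846 = 1.7070
β_P = Σ w_i β_i = 0.28×1.5278 + 0.30×1.3391 + 0.13×0.7779 + 0.20×0.3963 + 0.09×1.7070 = 1.1635
E(R_P) = R_f + β_P × MRP = 1.64% + 1.1635 × 5.44% = 7.97%

7.97%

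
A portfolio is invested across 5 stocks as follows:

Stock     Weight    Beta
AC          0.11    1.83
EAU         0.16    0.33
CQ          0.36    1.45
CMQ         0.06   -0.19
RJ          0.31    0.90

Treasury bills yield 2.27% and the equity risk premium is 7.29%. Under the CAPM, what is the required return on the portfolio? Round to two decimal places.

β_P = Σ w_i β_i = 0.11×1.83 + 0.16×0.33 + 0.36×1.45 + 0.06×-0.19 + 0.31×0.90 = 1.0437
E(R_P) = R_f + β_P × MRP = 2.27% + 1.0437 × 7.29% = 9.88%

9.88%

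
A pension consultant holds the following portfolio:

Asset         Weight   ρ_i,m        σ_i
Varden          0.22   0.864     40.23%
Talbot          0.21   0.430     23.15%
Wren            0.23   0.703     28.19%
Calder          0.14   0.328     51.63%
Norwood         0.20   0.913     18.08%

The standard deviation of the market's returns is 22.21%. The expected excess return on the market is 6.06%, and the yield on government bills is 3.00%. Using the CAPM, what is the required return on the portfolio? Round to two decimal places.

β_Varden = 0.864 × 40.23% / 22.21% = 1.5650
β_Talbot = 0.430 × 23.15% / 22.21% = 0.4482
β_Wren = 0.703 × 28.19% / 22.21% = 0.8923
β_Calder = 0.328 × 51.63% / 22.21% = 0.7625
β_Norwood = 0.913 × 18.08% / 22.21% = 0.7432
β_P = Σ w_i β_i = 0.22×1.5650 + 0.21×0.4482 + 0.23×0.8923 + 0.14×0.7625 + 0.20×0.7432 = 0.8990
E(R_P) = R_f + β_P × MRP = 3.00% + 0.8990 × 6.06% = 8.45%

8.45%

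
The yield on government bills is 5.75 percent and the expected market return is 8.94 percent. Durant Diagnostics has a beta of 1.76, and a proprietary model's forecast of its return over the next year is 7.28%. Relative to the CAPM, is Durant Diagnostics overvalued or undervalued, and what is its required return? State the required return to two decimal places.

Overvalued; required return 11.36%

MRP = 8.94% − 5.75% = 3.19%
Required return = R_f + β·MRP = 5.75% + 1.76 × 3.19% = 11.36%
Forecast 7.28% < required 11.36% → the stock plots below the SML → overvalued.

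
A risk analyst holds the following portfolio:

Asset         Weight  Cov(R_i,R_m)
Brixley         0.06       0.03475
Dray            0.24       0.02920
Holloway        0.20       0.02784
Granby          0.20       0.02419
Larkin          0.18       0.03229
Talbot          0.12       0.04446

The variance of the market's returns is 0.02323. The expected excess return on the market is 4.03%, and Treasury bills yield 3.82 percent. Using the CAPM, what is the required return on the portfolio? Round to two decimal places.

9.14%

β_Brixley = 0.03475 / 0.02323 = 1.4959
β_Dray = 0.02920 / 0.02323 = 1.2570
β_Holloway = 0.02784 / 0.02323 = 1.1985
β_Granby = 0.02419 / 0.02323 = 1.0413
β_Larkin = 0.03229 / 0.02323 = 1.3900
β_Talbot = 0.04446 / 0.02323 = 1.9139
β_P = Σ w_i β_i = 0.06×1.4959 + 0.24×1.2570 + 0.20×1.1985 + 0.20×1.0413 + 0.18×1.3900 + 0.12×1.9139 = 1.3193
E(R_P) = R_f + β_P × MRP = 3.82% + 1.3193 × 4.03% = 9.14%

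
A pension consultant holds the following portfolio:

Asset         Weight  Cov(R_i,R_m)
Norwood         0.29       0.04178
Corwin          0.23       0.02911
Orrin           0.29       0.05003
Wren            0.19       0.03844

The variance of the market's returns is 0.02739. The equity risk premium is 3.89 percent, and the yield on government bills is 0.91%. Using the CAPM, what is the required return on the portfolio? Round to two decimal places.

β_Norwood = 0.04178 / 0.02739 = 1.5254
β_Corwin = 0.02911 / 0.02739 = 1.0628
β_Orrin = 0.05003 / 0.02739 = 1.8266
β_Wren = 0.03844 / 0.02739 = 1.4034
β_P = Σ w_i β_i = 0.29×1.5254 + 0.23×1.0628 + 0.29×1.8266 + 0.19×1.4034 = 1.4832
E(R_P) = R_f + β_P × MRP = 0.91% + 1.4832 × 3.89% = 6.68%

6.68%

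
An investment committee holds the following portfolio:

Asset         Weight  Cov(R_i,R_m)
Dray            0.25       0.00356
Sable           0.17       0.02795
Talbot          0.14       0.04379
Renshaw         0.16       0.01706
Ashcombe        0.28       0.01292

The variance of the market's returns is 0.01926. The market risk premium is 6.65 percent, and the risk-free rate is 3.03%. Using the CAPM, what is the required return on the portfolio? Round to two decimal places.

β_Dray = 0.00356 / 0.01926 = 0.1848
β_Sable = 0.02795 / 0.01926 = 1.4512
β_Talbot = 0.04379 / 0.01926 = 2.2736
β_Renshaw = 0.01706 / 0.01926 = 0.8858
β_Ashcombe = 0.01292 / 0.01926 = 0.6708
β_P = Σ w_i β_i = 0.25×0.1848 + 0.17×1.4512 + 0.14×2.2736 + 0.16×0.8858 + 0.28×0.6708 = 0.9408
E(R_P) = R_f + β_P × MRP = 3.03% + 0.9408 × 6.65% = 9.29%

9.29%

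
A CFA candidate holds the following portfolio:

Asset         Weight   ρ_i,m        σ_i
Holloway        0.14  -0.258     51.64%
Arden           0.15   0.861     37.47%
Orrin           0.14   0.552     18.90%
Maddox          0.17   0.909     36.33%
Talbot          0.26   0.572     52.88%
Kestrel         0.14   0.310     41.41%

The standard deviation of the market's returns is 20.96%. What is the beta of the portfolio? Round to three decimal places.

0.940

β_Holloway = -0.258 × 51.64% / 20.96% = -0.6356
β_Arden = 0.861 × 37.47% / 20.96% = 1.5392
β_Orrin = 0.552 × 18.90% / 20.96% = 0.4977
β_Maddox = 0.909 × 36.33% / 20.96% = 1.5756
β_Talbot = 0.572 × 52.88% / 20.96% = 1.4431
β_Kestrel = 0.310 × 41.41% / 20.96% = 0.6125
β_P = Σ w_i β_i = 0.14×-0.6356 + 0.15×1.5392 + 0.14×0.4977 + 0.17×1.5756 + 0.26×1.4431 + 0.14×0.6125 = 0.9404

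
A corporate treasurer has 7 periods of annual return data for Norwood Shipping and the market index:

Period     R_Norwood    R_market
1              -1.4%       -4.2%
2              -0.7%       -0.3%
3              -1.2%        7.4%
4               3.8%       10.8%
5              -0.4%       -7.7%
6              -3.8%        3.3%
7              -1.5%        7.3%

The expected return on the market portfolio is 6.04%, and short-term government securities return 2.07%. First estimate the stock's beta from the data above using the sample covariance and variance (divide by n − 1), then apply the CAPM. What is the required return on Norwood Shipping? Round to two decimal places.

Mean R_i = (-1.4 − 0.7 − 1.2 + 3.8 − 0.4 − 3.8 − 1.5) / 7 = -0.7429%
Mean R_m = (-4.2 − 0.3 + 7.4 + 10.8 − 7.7 + 3.3 + 7.3) / 7 = 2.3714%
Σ(R_i − R̄_i)(R_m − R̄_m) = 30.1714  ⇒  Cov = 30.1714 / 6 = 5.0286
Σ(R_m − R̄_m)² = 273.2343  ⇒  Var(R_m) = 273.2343 / 6 = 45.5391
β = Cov / Var(R_m) = 5.0286 / 45.5391 = 0.1104
MRP = 6.04% − 2.07% = 3.97%
E(R) = R_f + β × MRP = 2.07% + 0.1104 × 3.97% = 2.51%

2.51%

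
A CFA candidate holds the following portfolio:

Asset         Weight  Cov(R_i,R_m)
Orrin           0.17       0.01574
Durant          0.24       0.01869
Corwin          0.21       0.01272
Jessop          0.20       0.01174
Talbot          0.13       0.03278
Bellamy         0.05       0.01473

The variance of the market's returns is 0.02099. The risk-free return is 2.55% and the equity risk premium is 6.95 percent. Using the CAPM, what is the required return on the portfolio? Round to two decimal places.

8.24%

β_Orrin = 0.01574 / 0.02099 = 0.7499
β_Durant = 0.01869 / 0.02099 = 0.8904
β_Corwin = 0.01272 / 0.02099 = 0.6060
β_Jessop = 0.01174 / 0.02099 = 0.5593
β_Talbot = 0.03278 / 0.02099 = 1.5617
β_Bellamy = 0.01473 / 0.02099 = 0.7018
β_P = Σ w_i β_i = 0.17×0.7499 + 0.24×0.8904 + 0.21×0.6060 + 0.20×0.5593 + 0.13×1.5617 + 0.05×0.7018 = 0.8184
E(R_P) = R_f + β_P × MRP = 2.55% + 0.8184 × 6.95% = 8.24%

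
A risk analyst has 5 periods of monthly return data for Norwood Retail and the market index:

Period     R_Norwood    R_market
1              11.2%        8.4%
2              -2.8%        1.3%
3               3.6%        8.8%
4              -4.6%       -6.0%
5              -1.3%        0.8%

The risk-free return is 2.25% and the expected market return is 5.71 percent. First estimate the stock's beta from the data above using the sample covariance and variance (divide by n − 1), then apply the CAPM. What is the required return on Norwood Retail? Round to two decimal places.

Mean R_i = (11.2 − 2.8 + 3.6 − 4.6 − 1.3) / 5 = 1.2200%
Mean R_m = (8.4 + 1.3 + 8.8 − 6.0 + 0.8) / 5 = 2.6600%
Σ(R_i − R̄_i)(R_m − R̄_m) = 132.4540  ⇒  Cov = 132.4540 / 4 = 33.1135
Σ(R_m − R̄_m)² = 150.9520  ⇒  Var(R_m) = 150.9520 / 4 = 37.7380
β = Cov / Var(R_m) = 33.1135 / 37.7380 = 0.8775
MRP = 5.71% − 2.25% = 3.46%
E(R) = R_f + β × MRP = 2.25% + 0.8775 × 3.46% = 5.29%

5.29%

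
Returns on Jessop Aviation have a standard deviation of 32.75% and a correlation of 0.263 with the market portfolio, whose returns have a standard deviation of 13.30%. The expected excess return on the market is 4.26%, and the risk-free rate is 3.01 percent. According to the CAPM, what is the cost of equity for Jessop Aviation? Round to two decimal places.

5.77%

β = ρ × σ_i / σ_m = 0.263 × 32.75% / 13.30% = 0.6476
E(R) = 3.01% + 0.6476 × 4.26% = 5.77%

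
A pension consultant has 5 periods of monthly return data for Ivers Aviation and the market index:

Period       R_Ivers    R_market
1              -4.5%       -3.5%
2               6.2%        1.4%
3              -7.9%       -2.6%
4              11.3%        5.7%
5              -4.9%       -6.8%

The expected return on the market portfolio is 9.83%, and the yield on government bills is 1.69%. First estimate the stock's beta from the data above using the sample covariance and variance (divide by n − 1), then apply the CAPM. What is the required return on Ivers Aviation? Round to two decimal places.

14.20%

Mean R_i = (-4.5 + 6.2 − 7.9 + 11.3 − 4.9) / 5 = 0.0400%
Mean R_m = (-3.5 + 1.4 − 2.6 + 5.7 − 6.8) / 5 = -1.1600%
Σ(R_i − R̄_i)(R_m − R̄_m) = 142.9320  ⇒  Cov = 142.9320 / 4 = 35.7330
Σ(R_m − R̄_m)² = 92.9720  ⇒  Var(R_m) = 92.9720 / 4 = 23.2430
β = Cov / Var(R_m) = 35.7330 / 23.2430 = 1.5374
MRP = 9.83% − 1.69% = 8.14%
E(R) = R_f + β × MRP = 1.69% + 1.5374 × 8.14% = 14.20%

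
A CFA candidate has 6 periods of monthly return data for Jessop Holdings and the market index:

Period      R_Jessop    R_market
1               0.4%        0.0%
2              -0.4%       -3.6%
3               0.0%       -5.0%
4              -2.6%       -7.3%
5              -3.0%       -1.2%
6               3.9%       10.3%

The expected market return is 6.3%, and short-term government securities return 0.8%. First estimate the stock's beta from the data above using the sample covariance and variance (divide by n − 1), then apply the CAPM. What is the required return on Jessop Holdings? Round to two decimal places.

Mean R_i = (0.4 − 0.4 + 0.0 − 2.6 − 3.0 + 3.9) / 6 = -0.2833%
Mean R_m = (0.0 − 3.6 − 5.0 − 7.3 − 1.2 + 10.3) / 6 = -1.1333%
Σ(R_i − R̄_i)(R_m − R̄_m) = 62.2633  ⇒  Cov = 62.2633 / 5 = 12.4527
Σ(R_m − R̄_m)² = 191.0733  ⇒  Var(R_m) = 191.0733 / 5 = 38.2147
β = Cov / Var(R_m) = 12.4527 / 38.2147 = 0.3259
MRP = 6.3% − 0.8% = 5.50%
E(R) = R_f + β × MRP = 0.8% + 0.3259 × 5.5% = 2.59%

2.59%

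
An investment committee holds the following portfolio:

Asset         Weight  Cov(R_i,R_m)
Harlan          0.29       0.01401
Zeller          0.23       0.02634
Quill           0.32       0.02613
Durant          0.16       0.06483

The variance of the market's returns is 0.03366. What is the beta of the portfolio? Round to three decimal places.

β_Harlan = 0.01401 / 0.03366 = 0.4162
β_Zeller = 0.02634 / 0.03366 = 0.7825
β_Quill = 0.02613 / 0.03366 = 0.7763
β_Durant = 0.06483 / 0.03366 = 1.9260
β_P = Σ w_i β_i = 0.29×0.4162 + 0.23×0.7825 + 0.32×0.7763 + 0.16×1.9260 = 0.8572

0.857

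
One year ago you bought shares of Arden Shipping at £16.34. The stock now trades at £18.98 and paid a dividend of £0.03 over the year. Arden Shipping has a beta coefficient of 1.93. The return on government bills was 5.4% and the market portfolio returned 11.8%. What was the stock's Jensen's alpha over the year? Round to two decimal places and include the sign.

Realised HPR = (P1 + D1 − P0) / P0 = (18.98 + 0.03 − 16.34) / 16.34 = 2.67 / 16.34 = 16.3403%
MRP = 11.8% − 5.4% = 6.40%
CAPM required = R_f + β·MRP = 5.4% + 1.93 × 6.4% = 17.7520%
α = realised − required = 16.3403% − 17.7520% = -1.41%

-1.41%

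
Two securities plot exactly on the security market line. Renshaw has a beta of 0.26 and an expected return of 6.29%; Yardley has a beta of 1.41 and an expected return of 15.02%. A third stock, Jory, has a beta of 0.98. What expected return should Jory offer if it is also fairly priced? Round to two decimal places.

MRP (SML slope) = (15.02% − 6.29%) / (1.41 − 0.26) = 8.73% / 1.15 = 7.5913%
R_f (intercept) = 6.29% − 0.26 × 7.5913% = 4.3163%
E(R_Jory) = R_f + β × MRP = 4.3163% + 0.98 × 7.5913% = 11.76%

11.76%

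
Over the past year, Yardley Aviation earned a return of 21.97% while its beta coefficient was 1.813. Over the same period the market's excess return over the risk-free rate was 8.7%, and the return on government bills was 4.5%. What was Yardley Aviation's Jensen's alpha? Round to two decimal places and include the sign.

CAPM benchmark = R_f + β(R_m − R_f) = 4.5% + 1.813 × 8.7% = 20.2731%
α = actual − benchmark = 21.97% − 20.2731% = +1.70%

+1.70%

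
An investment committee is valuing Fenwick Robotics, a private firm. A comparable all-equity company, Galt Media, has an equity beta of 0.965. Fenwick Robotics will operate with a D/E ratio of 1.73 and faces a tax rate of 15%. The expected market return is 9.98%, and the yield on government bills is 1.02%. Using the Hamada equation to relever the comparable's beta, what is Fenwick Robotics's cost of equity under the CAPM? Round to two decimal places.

22.38%

β_L = β_U × [1 + (1 − t)(D/E)] = 0.965 × [1 + (1 − 0.15) × 1.73]
    = 0.965 × [1 + 0.85 × 1.73] = 0.965 × 2.4705 = 2.3840
MRP = 9.98% − 1.02% = 8.96%
E(R) = R_f + β_L × MRP = 1.02% + 2.3840 × 8.96% = 22.38%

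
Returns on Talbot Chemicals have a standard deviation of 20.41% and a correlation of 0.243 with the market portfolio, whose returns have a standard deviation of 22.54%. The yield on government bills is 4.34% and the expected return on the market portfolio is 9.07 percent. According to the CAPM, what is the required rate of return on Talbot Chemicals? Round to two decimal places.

β = ρ × σ_i / σ_m = 0.243 × 20.41% / 22.54% = 0.2200
MRP = 9.07% − 4.34% = 4.73%
E(R) = 4.34% + 0.2200 × 4.73% = 5.38%

5.38%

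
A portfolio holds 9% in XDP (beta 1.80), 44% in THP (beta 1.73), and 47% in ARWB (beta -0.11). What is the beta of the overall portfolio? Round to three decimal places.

β_P = Σ w_i β_i = 0.09×1.80 + 0.44×1.73 + 0.47×-0.11 = 0.8715

0.872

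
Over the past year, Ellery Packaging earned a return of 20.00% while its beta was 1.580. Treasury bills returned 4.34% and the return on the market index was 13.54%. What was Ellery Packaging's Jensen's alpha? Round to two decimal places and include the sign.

Market excess return = 13.54% − 4.34% = 9.20%
CAPM benchmark = R_f + β(R_m − R_f) = 4.34% + 1.580 × 9.20% = 18.87600%
α = actual − benchmark = 20.00% − 18.87600% = +1.12%

+1.12%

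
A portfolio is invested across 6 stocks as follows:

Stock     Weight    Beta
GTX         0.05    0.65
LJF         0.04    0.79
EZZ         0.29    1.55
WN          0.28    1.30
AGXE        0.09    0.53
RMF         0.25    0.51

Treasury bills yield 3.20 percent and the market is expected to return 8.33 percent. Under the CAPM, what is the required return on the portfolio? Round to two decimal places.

8.60%

β_P = Σ w_i β_i = 0.05×0.65 + 0.04×0.79 + 0.29×1.55 + 0.28×1.30 + 0.09×0.53 + 0.25×0.51 = 1.0528
MRP = 8.33% − 3.20% = 5.13%
E(R_P) = R_f + β_P × MRP = 3.20% + 1.0528 × 5.13% = 8.60%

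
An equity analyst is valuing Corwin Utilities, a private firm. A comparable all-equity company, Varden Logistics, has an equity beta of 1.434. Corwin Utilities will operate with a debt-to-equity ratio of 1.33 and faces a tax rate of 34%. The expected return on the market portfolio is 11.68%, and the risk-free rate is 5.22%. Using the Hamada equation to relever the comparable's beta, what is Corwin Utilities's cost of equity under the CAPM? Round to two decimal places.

β_L = β_U × [1 + (1 − t)(D/E)] = 1.434 × [1 + (1 − 0.34) × 1.33]
    = 1.434 × [1 + 0.66 × 1.33] = 1.434 × 1.8778 = 2.6928
MRP = 11.68% − 5.22% = 6.46%
E(R) = R_f + β_L × MRP = 5.22% + 2.6928 × 6.46% = 22.62%

22.62%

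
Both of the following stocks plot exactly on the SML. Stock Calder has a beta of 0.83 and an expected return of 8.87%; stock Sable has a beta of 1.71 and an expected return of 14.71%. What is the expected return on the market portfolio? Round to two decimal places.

10.00%

Both satisfy E(R) = R_f + β·MRP, so the slope of the SML is
MRP = (14.71% − 8.87%) / (1.71 − 0.83) = 5.84% / 0.88 = 6.6364%
R_f = E(R_Calder) − β_Calder·MRP = 8.87% − 0.83 × 6.6364% = 3.3618%
E(R_m) = R_f + MRP = 3.3618% + 6.6364% = 10.00%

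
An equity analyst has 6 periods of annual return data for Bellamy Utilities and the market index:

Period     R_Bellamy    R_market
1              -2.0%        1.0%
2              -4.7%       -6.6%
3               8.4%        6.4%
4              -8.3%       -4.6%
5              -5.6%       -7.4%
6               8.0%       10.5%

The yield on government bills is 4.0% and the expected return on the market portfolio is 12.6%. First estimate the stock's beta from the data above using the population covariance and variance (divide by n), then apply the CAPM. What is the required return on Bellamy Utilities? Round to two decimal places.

11.79%

Mean R_i = (-2.0 − 4.7 + 8.4 − 8.3 − 5.6 + 8.0) / 6 = -0.7000%
Mean R_m = (1.0 − 6.6 + 6.4 − 4.6 − 7.4 + 10.5) / 6 = -0.1167%
Σ(R_i − R̄_i)(R_m − R̄_m) = 245.9100  ⇒  Cov = 245.9100 / 6 = 40.9850
Σ(R_m − R̄_m)² = 271.6083  ⇒  Var(R_m) = 271.6083 / 6 = 45.2681
β = Cov / Var(R_m) = 40.9850 / 45.2681 = 0.9054
MRP = 12.6% − 4.0% = 8.60%
E(R) = R_f + β × MRP = 4.0% + 0.9054 × 8.6% = 11.79%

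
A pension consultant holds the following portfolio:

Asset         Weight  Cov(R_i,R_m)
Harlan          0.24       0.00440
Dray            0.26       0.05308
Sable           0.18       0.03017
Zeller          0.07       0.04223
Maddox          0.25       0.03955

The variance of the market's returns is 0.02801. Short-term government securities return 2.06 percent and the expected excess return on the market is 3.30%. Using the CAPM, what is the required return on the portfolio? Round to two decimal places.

5.96%

β_Harlan = 0.00440 / 0.02801 = 0.1571
β_Dray = 0.05308 / 0.02801 = 1.8950
β_Sable = 0.03017 / 0.02801 = 1.0771
β_Zeller = 0.04223 / 0.02801 = 1.5077
β_Maddox = 0.03955 / 0.02801 = 1.4120
β_P = Σ w_i β_i = 0.24×0.1571 + 0.26×1.8950 + 0.18×1.0771 + 0.07×1.5077 + 0.25×1.4120 = 1.1828
E(R_P) = R_f + β_P × MRP = 2.06% + 1.1828 × 3.30% = 5.96%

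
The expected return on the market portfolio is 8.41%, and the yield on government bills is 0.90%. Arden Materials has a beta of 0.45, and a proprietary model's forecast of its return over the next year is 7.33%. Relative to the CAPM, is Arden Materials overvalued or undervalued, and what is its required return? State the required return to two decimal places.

MRP = 8.41% − 0.90% = 7.51%
Required return = R_f + β·MRP = 0.90% + 0.45 × 7.51% = 4.28%
Forecast 7.33% > required 4.28% → the stock plots above the SML → undervalued.

Undervalued; required return 4.28%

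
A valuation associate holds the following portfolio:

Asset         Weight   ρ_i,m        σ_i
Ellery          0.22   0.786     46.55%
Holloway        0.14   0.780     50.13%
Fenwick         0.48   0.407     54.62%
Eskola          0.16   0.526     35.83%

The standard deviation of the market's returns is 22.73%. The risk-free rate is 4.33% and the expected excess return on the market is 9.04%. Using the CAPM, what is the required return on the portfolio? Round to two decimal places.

15.15%

β_Ellery = 0.786 × 46.55% / 22.73% = 1.6097
β_Holloway = 0.780 × 50.13% / 22.73% = 1.7203
β_Fenwick = 0.407 × 54.62% / 22.73% = 0.9780
β_Eskola = 0.526 × 35.83% / 22.73% = 0.8292
β_P = Σ w_i β_i = 0.22×1.6097 + 0.14×1.7203 + 0.48×0.9780 + 0.16×0.8292 = 1.1971
E(R_P) = R_f + β_P × MRP = 4.33% + 1.1971 × 9.04% = 15.15%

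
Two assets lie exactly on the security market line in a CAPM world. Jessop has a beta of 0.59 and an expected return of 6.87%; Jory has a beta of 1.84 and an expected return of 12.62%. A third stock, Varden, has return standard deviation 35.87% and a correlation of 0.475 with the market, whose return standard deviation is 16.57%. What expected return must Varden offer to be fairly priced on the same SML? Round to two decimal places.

MRP = (12.62% − 6.87%) / (1.84 − 0.59) = 4.6000%
R_f = 6.87% − 0.59 × 4.6000% = 4.1560%
β_Varden = ρ·σ_i/σ_m = 0.475 × 35.87 / 16.57 = 1.0283
E(R_Varden) = R_f + β × MRP = 4.1560% + 1.0283 × 4.6000% = 8.89%

8.89%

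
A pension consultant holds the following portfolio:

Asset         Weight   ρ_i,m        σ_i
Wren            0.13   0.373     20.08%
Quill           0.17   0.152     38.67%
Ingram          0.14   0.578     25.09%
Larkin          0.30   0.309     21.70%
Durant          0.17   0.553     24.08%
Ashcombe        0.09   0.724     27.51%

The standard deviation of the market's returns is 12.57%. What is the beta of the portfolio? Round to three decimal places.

β_Wren = 0.373 × 20.08% / 12.57% = 0.5959
β_Quill = 0.152 × 38.67% / 12.57% = 0.4676
β_Ingram = 0.578 × 25.09% / 12.57% = 1.1537
β_Larkin = 0.309 × 21.70% / 12.57% = 0.5334
β_Durant = 0.553 × 24.08% / 12.57% = 1.0594
β_Ashcombe = 0.724 × 27.51% / 12.57% = 1.5845
β_P = Σ w_i β_i = 0.13×0.5959 + 0.17×0.4676 + 0.14×1.1537 + 0.30×0.5334 + 0.17×1.0594 + 0.09×1.5845 = 0.8012

0.801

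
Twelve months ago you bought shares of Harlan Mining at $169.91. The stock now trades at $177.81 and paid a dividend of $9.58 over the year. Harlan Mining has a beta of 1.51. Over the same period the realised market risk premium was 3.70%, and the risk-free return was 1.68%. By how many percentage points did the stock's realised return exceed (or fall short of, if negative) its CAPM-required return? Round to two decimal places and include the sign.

Realised HPR = (P1 + D1 − P0) / P0 = (177.81 + 9.58 − 169.91) / 169.91 = 17.48 / 169.91 = 10.2878%
CAPM required = R_f + β·MRP = 1.68% + 1.51 × 3.70% = 7.2670%
α = realised − required = 10.2878% − 7.2670% = +3.02%

+3.02%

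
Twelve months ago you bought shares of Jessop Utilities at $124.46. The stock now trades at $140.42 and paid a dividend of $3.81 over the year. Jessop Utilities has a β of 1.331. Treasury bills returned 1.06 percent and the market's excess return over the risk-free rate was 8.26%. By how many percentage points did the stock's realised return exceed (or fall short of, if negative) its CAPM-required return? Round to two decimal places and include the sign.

+3.83%

Realised HPR = (P1 + D1 − P0) / P0 = (140.42 + 3.81 − 124.46) / 124.46 = 19.77 / 124.46 = 15.8846%
CAPM required = R_f + β·MRP = 1.06% + 1.331 × 8.26% = 12.05406%
α = realised − required = 15.8846% − 12.05406% = +3.83%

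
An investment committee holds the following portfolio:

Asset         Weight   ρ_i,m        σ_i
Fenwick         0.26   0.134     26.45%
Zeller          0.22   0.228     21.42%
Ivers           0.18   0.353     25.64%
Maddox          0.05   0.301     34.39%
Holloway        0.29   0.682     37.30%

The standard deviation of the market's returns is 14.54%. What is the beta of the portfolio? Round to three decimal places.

0.792

β_Fenwick = 0.134 × 26.45% / 14.54% = 0.2438
β_Zeller = 0.228 × 21.42% / 14.54% = 0.3359
β_Ivers = 0.353 × 25.64% / 14.54% = 0.6225
β_Maddox = 0.301 × 34.39% / 14.54% = 0.7119
β_Holloway = 0.682 × 37.30% / 14.54% = 1.7496
β_P = Σ w_i β_i = 0.26×0.2438 + 0.22×0.3359 + 0.18×0.6225 + 0.05×0.7119 + 0.29×1.7496 = 0.7923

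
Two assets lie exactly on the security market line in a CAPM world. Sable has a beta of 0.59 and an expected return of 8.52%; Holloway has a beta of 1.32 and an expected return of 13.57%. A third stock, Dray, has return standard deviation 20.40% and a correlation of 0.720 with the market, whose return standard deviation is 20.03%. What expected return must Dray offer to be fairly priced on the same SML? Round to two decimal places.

MRP = (13.57% − 8.52%) / (1.32 − 0.59) = 6.9178%
R_f = 8.52% − 0.59 × 6.9178% = 4.4385%
β_Dray = ρ·σ_i/σ_m = 0.720 × 20.40 / 20.03 = 0.7333
E(R_Dray) = R_f + β × MRP = 4.4385% + 0.7333 × 6.9178% = 9.51%

9.51%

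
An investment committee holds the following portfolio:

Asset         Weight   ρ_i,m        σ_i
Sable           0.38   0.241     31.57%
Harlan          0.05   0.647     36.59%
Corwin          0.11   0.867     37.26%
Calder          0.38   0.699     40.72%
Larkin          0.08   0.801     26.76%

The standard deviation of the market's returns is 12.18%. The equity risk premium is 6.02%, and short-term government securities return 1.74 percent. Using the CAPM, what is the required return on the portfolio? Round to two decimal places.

β_Sable = 0.241 × 31.57% / 12.18% = 0.6247
β_Harlan = 0.647 × 36.59% / 12.18% = 1.9437
β_Corwin = 0.867 × 37.26% / 12.18% = 2.6523
β_Calder = 0.699 × 40.72% / 12.18% = 2.3369
β_Larkin = 0.801 × 26.76% / 12.18% = 1.7598
β_P = Σ w_i β_i = 0.38×0.6247 + 0.05×1.9437 + 0.11×2.6523 + 0.38×2.3369 + 0.08×1.7598 = 1.6551
E(R_P) = R_f + β_P × MRP = 1.74% + 1.6551 × 6.02% = 11.70%

11.70%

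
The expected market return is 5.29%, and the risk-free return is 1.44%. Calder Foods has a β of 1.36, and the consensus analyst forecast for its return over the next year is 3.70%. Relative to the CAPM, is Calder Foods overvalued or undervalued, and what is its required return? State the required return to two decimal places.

MRP = 5.29% − 1.44% = 3.85%
Required return = R_f + β·MRP = 1.44% + 1.36 × 3.85% = 6.68%
Forecast 3.70% < required 6.68% → the stock plots below the SML → overvalued.

Overvalued; required return 6.68%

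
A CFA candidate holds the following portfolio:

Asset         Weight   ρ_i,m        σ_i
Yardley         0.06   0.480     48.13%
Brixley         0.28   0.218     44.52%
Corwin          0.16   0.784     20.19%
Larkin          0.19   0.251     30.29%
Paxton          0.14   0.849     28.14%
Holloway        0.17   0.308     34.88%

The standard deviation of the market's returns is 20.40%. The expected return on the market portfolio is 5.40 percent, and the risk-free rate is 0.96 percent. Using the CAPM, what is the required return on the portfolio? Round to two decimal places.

3.84%

β_Yardley = 0.480 × 48.13% / 20.40% = 1.1325
β_Brixley = 0.218 × 44.52% / 20.40% = 0.4758
β_Corwin = 0.784 × 20.19% / 20.40% = 0.7759
β_Larkin = 0.251 × 30.29% / 20.40% = 0.3727
β_Paxton = 0.849 × 28.14% / 20.40% = 1.1711
β_Holloway = 0.308 × 34.88% / 20.40% = 0.5266
β_P = Σ w_i β_i = 0.06×1.1325 + 0.28×0.4758 + 0.16×0.7759 + 0.19×0.3727 + 0.14×1.1711 + 0.17×0.5266 = 0.6496
MRP = 5.40% − 0.96% = 4.44%
E(R_P) = R_f + β_P × MRP = 0.96% + 0.6496 × 4.44% = 3.84%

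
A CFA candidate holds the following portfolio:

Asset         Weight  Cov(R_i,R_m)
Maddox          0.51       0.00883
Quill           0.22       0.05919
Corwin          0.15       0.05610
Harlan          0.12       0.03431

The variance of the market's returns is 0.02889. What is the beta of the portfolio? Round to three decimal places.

β_Maddox = 0.00883 / 0.02889 = 0.3056
β_Quill = 0.05919 / 0.02889 = 2.0488
β_Corwin = 0.05610 / 0.02889 = 1.9418
β_Harlan = 0.03431 / 0.02889 = 1.1876
β_P = Σ w_i β_i = 0.51×0.3056 + 0.22×2.0488 + 0.15×1.9418 + 0.12×1.1876 = 1.0404

1.040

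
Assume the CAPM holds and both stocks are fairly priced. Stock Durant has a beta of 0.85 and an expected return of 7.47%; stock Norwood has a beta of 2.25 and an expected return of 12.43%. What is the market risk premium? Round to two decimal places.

3.54%

Both satisfy E(R) = R_f + β·MRP, so the slope of the SML is
MRP = (12.43% − 7.47%) / (2.25 − 0.85) = 4.96% / 1.40 = 3.5429%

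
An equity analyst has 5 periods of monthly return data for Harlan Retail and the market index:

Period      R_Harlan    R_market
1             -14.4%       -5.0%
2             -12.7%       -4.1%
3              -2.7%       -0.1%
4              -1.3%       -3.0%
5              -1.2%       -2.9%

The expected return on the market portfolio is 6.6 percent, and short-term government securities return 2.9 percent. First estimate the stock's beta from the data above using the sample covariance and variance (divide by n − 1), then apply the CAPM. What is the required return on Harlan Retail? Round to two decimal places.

Mean R_i = (-14.4 − 12.7 − 2.7 − 1.3 − 1.2) / 5 = -6.4600%
Mean R_m = (-5.0 − 4.1 − 0.1 − 3.0 − 2.9) / 5 = -3.0200%
Σ(R_i − R̄_i)(R_m − R̄_m) = 34.1740  ⇒  Cov = 34.1740 / 4 = 8.5435
Σ(R_m − R̄_m)² = 13.6280  ⇒  Var(R_m) = 13.6280 / 4 = 3.4070
β = Cov / Var(R_m) = 8.5435 / 3.4070 = 2.5076
MRP = 6.6% − 2.9% = 3.70%
E(R) = R_f + β × MRP = 2.9% + 2.5076 × 3.7% = 12.18%

12.18%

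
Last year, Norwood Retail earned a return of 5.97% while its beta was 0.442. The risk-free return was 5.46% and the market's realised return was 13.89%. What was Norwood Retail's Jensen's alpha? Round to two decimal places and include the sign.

-3.22%

Market excess return = 13.89% − 5.46% = 8.43%
CAPM benchmark = R_f + β(R_m − R_f) = 5.46% + 0.442 × 8.43% = 9.18606%
α = actual − benchmark = 5.97% − 9.18606% = -3.22%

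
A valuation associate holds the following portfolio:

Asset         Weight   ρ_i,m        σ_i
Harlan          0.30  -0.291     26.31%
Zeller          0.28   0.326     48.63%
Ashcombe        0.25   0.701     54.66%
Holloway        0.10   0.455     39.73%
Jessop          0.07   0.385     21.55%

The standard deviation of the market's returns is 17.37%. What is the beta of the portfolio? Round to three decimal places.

β_Harlan = -0.291 × 26.31% / 17.37% = -0.4408
β_Zeller = 0.326 × 48.63% / 17.37% = 0.9127
β_Ashcombe = 0.701 × 54.66% / 17.37% = 2.2059
β_Holloway = 0.455 × 39.73% / 17.37% = 1.0407
β_Jessop = 0.385 × 21.55% / 17.37% = 0.4776
β_P = Σ w_i β_i = 0.30×-0.4408 + 0.28×0.9127 + 0.25×2.2059 + 0.10×1.0407 + 0.07×0.4776 = 0.8123

0.812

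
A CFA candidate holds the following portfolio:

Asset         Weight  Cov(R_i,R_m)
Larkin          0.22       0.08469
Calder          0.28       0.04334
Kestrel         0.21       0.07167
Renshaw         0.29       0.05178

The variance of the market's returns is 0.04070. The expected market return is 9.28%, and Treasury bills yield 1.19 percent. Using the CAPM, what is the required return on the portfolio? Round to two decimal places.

β_Larkin = 0.08469 / 0.04070 = 2.0808
β_Calder = 0.04334 / 0.04070 = 1.0649
β_Kestrel = 0.07167 / 0.04070 = 1.7609
β_Renshaw = 0.05178 / 0.04070 = 1.2722
β_P = Σ w_i β_i = 0.22×2.0808 + 0.28×1.0649 + 0.21×1.7609 + 0.29×1.2722 = 1.4947
MRP = 9.28% − 1.19% = 8.09%
E(R_P) = R_f + β_P × MRP = 1.19% + 1.4947 × 8.09% = 13.28%

13.28%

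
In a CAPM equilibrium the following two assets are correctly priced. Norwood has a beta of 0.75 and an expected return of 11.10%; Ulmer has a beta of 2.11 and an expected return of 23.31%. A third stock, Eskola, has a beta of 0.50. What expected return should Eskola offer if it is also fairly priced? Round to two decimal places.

MRP (SML slope) = (23.31% − 11.10%) / (2.11 − 0.75) = 12.21% / 1.36 = 8.9779%
R_f (intercept) = 11.10% − 0.75 × 8.9779% = 4.3666%
E(R_Eskola) = R_f + β × MRP = 4.3666% + 0.50 × 8.9779% = 8.86%

8.86%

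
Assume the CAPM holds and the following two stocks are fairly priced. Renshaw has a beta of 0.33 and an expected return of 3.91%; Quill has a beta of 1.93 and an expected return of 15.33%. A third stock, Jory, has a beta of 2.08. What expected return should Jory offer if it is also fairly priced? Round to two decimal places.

16.40%

MRP (SML slope) = (15.33% − 3.91%) / (1.93 − 0.33) = 11.42% / 1.60 = 7.1375%
R_f (intercept) = 3.91% − 0.33 × 7.1375% = 1.5546%
E(R_Jory) = R_f + β × MRP = 1.5546% + 2.08 × 7.1375% = 16.40%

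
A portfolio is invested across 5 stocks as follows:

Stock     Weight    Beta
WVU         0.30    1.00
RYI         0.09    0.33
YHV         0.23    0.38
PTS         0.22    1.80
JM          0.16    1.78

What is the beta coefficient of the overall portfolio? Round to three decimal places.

β_P = Σ w_i β_i = 0.30×1.00 + 0.09×0.33 + 0.23×0.38 + 0.22×1.80 + 0.16×1.78 = 1.0979

1.098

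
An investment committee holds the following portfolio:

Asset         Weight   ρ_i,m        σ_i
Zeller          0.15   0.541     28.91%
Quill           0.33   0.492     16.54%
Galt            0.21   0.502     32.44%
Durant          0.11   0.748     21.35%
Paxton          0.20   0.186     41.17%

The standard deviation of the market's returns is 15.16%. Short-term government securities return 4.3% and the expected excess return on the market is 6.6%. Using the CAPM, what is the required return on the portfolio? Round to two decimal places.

9.41%

β_Zeller = 0.541 × 28.91% / 15.16% = 1.0317
β_Quill = 0.492 × 16.54% / 15.16% = 0.5368
β_Galt = 0.502 × 32.44% / 15.16% = 1.0742
β_Durant = 0.748 × 21.35% / 15.16% = 1.0534
β_Paxton = 0.186 × 41.17% / 15.16% = 0.5051
β_P = Σ w_i β_i = 0.15×1.0317 + 0.33×0.5368 + 0.21×1.0742 + 0.11×1.0534 + 0.20×0.5051 = 0.7744
E(R_P) = R_f + β_P × MRP = 4.3% + 0.7744 × 6.6% = 9.41%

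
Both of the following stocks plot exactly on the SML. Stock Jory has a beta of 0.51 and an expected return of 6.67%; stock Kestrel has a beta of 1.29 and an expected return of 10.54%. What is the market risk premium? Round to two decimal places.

Both satisfy E(R) = R_f + β·MRP, so the slope of the SML is
MRP = (10.54% − 6.67%) / (1.29 − 0.51) = 3.87% / 0.78 = 4.9615%

4.96%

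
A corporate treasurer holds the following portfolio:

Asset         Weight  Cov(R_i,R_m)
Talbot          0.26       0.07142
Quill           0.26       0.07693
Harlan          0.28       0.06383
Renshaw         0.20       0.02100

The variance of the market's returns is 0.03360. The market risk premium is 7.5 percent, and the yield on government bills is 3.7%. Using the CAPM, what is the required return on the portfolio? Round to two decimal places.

β_Talbot = 0.07142 / 0.03360 = 2.1256
β_Quill = 0.07693 / 0.03360 = 2.2896
β_Harlan = 0.06383 / 0.03360 = 1.8997
β_Renshaw = 0.02100 / 0.03360 = 0.6250
β_P = Σ w_i β_i = 0.26×2.1256 + 0.26×2.2896 + 0.28×1.8997 + 0.20×0.6250 = 1.8049
E(R_P) = R_f + β_P × MRP = 3.7% + 1.8049 × 7.5% = 17.24%

17.24%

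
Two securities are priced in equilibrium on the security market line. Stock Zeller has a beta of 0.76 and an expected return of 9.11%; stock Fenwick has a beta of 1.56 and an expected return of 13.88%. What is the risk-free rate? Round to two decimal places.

Both satisfy E(R) = R_f + β·MRP, so the slope of the SML is
MRP = (13.88% − 9.11%) / (1.56 − 0.76) = 4.77% / 0.80 = 5.9625%
R_f = E(R_Zeller) − β_Zeller·MRP = 9.11% − 0.76 × 5.9625% = 4.5785%

4.58%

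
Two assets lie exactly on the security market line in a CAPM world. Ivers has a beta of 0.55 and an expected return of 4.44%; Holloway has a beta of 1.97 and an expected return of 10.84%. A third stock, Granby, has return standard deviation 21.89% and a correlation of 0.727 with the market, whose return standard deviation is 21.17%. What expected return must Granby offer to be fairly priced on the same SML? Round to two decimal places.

MRP = (10.84% − 4.44%) / (1.97 − 0.55) = 4.5070%
R_f = 4.44% − 0.55 × 4.5070% = 1.9612%
β_Granby = ρ·σ_i/σ_m = 0.727 × 21.89 / 21.17 = 0.7517
E(R_Granby) = R_f + β × MRP = 1.9612% + 0.7517 × 4.5070% = 5.35%

5.35%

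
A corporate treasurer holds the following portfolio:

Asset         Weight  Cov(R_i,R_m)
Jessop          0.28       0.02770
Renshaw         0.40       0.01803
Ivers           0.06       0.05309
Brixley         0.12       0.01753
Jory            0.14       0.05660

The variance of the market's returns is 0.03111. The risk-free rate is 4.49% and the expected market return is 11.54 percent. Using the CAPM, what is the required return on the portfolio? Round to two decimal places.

10.88%

β_Jessop = 0.02770 / 0.03111 = 0.8904
β_Renshaw = 0.01803 / 0.03111 = 0.5796
β_Ivers = 0.05309 / 0.03111 = 1.7065
β_Brixley = 0.01753 / 0.03111 = 0.5635
β_Jory = 0.05660 / 0.03111 = 1.8194
β_P = Σ w_i β_i = 0.28×0.8904 + 0.40×0.5796 + 0.06×1.7065 + 0.12×0.5635 + 0.14×1.8194 = 0.9059
MRP = 11.54% − 4.49% = 7.05%
E(R_P) = R_f + β_P × MRP = 4.49% + 0.9059 × 7.05% = 10.88%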